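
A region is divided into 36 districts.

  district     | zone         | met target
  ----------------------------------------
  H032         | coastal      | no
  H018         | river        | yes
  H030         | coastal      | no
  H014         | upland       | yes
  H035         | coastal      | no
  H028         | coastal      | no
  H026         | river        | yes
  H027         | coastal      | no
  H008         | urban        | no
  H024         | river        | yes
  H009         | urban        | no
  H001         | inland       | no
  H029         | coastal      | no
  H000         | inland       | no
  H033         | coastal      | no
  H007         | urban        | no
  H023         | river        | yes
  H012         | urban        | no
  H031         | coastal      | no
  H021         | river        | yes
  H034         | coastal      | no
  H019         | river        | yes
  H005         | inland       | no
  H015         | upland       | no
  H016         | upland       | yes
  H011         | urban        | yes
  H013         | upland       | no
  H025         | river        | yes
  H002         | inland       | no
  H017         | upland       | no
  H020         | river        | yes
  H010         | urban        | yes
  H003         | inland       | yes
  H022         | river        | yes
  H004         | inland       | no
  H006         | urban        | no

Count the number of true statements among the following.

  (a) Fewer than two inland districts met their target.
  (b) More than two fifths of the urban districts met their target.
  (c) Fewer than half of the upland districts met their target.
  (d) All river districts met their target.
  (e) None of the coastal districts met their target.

(a) inland: |A| = 6, |A ∩ B| = 1; needs |A ∩ B| < 2 — true.
(b) urban: |A| = 7, |A ∩ B| = 2; needs |A ∩ B| / |A| > 2/5 — false.
(c) upland: |A| = 5, |A ∩ B| = 2; needs |A ∩ B| < |A ∖ B| — true.
(d) river: |A| = 9, |A ∩ B| = 9; needs A ⊆ B, i.e. every element of A is in B (|A ∖ B| = 0) — true.
(e) coastal: |A| = 9, |A ∩ B| = 0; needs A ∩ B = ∅ (|A ∩ B| = 0) — true.

4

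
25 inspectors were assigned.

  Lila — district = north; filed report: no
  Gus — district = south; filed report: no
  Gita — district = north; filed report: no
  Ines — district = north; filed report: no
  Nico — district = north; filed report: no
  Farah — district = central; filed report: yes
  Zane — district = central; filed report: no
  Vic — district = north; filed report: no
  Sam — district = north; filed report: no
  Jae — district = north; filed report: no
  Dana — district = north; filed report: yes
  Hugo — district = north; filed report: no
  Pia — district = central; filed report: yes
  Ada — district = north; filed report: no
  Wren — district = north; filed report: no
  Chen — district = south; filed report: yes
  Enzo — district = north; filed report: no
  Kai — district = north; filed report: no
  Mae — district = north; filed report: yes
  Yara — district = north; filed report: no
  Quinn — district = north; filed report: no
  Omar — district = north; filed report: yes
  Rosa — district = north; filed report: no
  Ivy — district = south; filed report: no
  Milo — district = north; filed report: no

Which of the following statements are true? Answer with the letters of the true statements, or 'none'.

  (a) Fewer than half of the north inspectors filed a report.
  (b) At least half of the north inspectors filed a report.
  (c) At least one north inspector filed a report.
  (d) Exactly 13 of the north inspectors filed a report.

|A| = 19, |A ∩ B| = 3, |A ∖ B| = 16.
(a) |A ∩ B| < |A ∖ B|: holds.
(b) |A ∩ B| ≥ |A ∖ B|: fails.
(c) A ∩ B ≠ ∅ (|A ∩ B| ≥ 1): holds.
(d) |A ∩ B| = 13: fails.

(a), (c)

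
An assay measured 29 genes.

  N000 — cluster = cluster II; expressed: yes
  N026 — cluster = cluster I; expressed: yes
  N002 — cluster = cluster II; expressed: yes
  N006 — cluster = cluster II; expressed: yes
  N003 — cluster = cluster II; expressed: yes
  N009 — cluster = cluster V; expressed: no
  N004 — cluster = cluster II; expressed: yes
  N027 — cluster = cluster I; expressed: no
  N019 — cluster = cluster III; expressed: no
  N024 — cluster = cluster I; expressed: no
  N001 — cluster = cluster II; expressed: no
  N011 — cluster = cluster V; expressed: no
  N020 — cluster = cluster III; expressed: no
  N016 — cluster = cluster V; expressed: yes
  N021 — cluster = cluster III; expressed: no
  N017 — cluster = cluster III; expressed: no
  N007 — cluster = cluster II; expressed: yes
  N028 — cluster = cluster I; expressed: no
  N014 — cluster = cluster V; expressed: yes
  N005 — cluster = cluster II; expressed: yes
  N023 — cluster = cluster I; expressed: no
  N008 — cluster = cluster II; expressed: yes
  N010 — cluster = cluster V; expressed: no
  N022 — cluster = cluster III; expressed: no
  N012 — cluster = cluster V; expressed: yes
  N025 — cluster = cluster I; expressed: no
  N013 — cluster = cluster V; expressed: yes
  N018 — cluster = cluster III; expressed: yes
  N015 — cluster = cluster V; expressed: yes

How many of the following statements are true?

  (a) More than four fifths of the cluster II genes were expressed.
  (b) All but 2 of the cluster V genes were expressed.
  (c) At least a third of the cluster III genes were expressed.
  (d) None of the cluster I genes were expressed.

(a) cluster II: |A| = 9, |A ∩ B| = 8; needs |A ∩ B| / |A| > 4/5 — true.
(b) cluster V: |A| = 8, |A ∩ B| = 5; needs |A ∖ B| = 2 — false.
(c) cluster III: |A| = 6, |A ∩ B| = 1; needs |A ∩ B| / |A| ≥ 1/3 — false.
(d) cluster I: |A| = 6, |A ∩ B| = 1; needs A ∩ B = ∅ (|A ∩ B| = 0) — false.

1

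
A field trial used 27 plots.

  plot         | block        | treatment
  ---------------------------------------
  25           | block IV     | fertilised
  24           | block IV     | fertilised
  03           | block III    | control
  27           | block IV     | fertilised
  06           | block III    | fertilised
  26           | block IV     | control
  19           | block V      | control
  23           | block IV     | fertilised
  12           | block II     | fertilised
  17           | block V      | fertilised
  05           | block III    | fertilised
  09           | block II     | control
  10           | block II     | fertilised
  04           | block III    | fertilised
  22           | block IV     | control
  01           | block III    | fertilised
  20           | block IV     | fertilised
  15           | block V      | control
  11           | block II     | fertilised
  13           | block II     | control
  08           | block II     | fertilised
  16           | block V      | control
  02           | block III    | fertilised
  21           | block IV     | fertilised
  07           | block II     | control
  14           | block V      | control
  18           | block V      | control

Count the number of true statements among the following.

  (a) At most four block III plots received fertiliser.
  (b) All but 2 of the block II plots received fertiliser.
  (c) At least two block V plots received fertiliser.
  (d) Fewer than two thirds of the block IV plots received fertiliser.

0

(a) block III: |A| = 6, |A ∩ B| = 5; needs |A ∩ B| ≤ 4 — false.
(b) block II: |A| = 7, |A ∩ B| = 4; needs |A ∖ B| = 2 — false.
(c) block V: |A| = 6, |A ∩ B| = 1; needs |A ∩ B| ≥ 2 — false.
(d) block IV: |A| = 8, |A ∩ B| = 6; needs |A ∩ B| / |A| < 2/3 — false.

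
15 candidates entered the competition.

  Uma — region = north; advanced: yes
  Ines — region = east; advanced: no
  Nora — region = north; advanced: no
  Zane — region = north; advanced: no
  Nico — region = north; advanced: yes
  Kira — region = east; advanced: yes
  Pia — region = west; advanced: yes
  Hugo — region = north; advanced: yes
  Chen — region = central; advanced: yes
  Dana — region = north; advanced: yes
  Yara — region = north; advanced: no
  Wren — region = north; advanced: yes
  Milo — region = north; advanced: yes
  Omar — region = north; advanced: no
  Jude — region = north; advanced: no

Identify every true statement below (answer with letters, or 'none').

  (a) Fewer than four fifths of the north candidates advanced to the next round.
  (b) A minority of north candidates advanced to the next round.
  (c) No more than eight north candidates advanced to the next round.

(a), (c)

|A| = 11, |A ∩ B| = 6, |A ∖ B| = 5.
(a) |A ∩ B| / |A| < 4/5: holds.
(b) |A ∩ B| < |A ∖ B|: fails.
(c) |A ∩ B| ≤ 8: holds.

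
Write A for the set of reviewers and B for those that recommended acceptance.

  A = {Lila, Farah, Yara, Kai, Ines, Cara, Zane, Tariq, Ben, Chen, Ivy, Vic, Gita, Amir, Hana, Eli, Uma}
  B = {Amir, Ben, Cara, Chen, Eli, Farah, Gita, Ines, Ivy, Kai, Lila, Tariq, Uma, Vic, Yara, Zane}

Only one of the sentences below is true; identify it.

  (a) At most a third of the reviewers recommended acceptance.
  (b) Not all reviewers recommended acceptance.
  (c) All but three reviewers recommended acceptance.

(b)

|A| = 17, |A ∩ B| = 16, |A ∖ B| = 1.
(a) requires |A ∩ B| / |A| ≤ 1/3: false.
(b) requires A ⊄ B (|A ∖ B| ≥ 1): true.
(c) requires |A ∖ B| = 3: false.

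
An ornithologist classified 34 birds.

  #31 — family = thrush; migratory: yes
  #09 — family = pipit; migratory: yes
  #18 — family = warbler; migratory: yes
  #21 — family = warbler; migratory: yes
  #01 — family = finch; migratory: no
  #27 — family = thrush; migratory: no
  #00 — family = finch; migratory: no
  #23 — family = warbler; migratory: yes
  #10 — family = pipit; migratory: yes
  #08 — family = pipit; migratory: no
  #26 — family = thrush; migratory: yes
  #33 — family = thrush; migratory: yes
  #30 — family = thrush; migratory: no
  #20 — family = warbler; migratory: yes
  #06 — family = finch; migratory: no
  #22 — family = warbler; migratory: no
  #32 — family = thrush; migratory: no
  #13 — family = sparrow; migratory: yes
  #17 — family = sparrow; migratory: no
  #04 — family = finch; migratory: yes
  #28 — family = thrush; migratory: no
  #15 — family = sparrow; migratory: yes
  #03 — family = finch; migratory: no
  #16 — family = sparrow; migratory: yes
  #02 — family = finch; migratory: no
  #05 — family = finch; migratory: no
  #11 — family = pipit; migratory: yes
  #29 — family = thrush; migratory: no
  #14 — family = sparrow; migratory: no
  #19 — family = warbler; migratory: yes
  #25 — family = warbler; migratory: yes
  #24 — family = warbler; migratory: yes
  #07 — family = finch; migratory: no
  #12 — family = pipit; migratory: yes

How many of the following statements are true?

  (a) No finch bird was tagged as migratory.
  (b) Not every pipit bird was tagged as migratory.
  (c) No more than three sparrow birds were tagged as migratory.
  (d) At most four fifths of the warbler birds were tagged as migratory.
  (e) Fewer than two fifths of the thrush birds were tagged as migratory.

(a) finch: |A| = 8, |A ∩ B| = 1; needs A ∩ B = ∅ (|A ∩ B| = 0) — false.
(b) pipit: |A| = 5, |A ∩ B| = 4; needs A ⊄ B (|A ∖ B| ≥ 1) — true.
(c) sparrow: |A| = 5, |A ∩ B| = 3; needs |A ∩ B| ≤ 3 — true.
(d) warbler: |A| = 8, |A ∩ B| = 7; needs |A ∩ B| / |A| ≤ 4/5 — false.
(e) thrush: |A| = 8, |A ∩ B| = 3; needs |A ∩ B| / |A| < 2/5 — true.

3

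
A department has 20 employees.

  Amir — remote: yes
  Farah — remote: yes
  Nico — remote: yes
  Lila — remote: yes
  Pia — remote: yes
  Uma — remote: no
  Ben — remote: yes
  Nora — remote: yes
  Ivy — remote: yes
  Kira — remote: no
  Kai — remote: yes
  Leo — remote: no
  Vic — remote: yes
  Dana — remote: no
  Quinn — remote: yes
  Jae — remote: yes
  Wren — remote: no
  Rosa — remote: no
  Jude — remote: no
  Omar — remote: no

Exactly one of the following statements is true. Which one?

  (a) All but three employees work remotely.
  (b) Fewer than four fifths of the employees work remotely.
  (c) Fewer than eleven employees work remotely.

|A| = 20, |A ∩ B| = 12, |A ∖ B| = 8.
(a) requires |A ∖ B| = 3: false.
(b) requires |A ∩ B| / |A| < 4/5: true.
(c) requires |A ∩ B| < 11: false.

(b)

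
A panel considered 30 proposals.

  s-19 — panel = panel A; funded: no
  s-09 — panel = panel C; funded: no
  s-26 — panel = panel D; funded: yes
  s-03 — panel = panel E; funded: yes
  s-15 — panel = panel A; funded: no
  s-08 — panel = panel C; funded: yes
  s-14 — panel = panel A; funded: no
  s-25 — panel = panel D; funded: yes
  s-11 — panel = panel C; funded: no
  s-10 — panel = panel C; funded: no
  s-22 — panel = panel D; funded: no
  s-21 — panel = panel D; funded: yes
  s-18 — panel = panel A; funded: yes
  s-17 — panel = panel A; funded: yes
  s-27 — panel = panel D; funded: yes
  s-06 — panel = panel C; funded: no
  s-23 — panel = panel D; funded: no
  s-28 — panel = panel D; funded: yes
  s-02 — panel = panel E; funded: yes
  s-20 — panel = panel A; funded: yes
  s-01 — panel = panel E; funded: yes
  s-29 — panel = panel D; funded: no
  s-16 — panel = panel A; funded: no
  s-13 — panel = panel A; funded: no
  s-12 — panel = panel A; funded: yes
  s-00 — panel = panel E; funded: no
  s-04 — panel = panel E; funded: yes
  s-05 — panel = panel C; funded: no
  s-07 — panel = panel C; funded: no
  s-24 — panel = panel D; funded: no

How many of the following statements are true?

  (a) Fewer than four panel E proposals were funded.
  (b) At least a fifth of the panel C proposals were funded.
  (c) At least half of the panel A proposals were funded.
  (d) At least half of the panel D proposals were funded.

(a) panel E: |A| = 5, |A ∩ B| = 4; needs |A ∩ B| < 4 — false.
(b) panel C: |A| = 7, |A ∩ B| = 1; needs |A ∩ B| / |A| ≥ 1/5 — false.
(c) panel A: |A| = 9, |A ∩ B| = 4; needs |A ∩ B| ≥ |A ∖ B| — false.
(d) panel D: |A| = 9, |A ∩ B| = 5; needs |A ∩ B| ≥ |A ∖ B| — true.

1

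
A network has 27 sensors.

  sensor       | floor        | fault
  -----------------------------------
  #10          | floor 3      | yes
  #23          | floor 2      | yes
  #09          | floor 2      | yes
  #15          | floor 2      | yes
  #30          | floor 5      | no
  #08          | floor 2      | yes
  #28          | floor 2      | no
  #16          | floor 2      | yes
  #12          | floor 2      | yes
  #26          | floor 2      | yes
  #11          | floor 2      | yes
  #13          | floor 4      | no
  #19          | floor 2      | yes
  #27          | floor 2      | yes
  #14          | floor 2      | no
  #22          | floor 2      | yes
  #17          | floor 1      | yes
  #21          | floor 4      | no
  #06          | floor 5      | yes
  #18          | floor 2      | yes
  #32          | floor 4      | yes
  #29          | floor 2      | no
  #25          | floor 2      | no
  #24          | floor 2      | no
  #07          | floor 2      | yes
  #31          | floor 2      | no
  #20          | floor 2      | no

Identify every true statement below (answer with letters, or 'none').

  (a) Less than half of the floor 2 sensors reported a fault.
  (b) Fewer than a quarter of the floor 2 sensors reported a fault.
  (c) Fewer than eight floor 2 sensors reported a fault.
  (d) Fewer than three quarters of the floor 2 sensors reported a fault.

(d)

|A| = 20, |A ∩ B| = 13, |A ∖ B| = 7.
(a) |A ∩ B| < |A ∖ B|: fails.
(b) |A ∩ B| / |A| < 1/4: fails.
(c) |A ∩ B| < 8: fails.
(d) |A ∩ B| / |A| < 3/4: holds.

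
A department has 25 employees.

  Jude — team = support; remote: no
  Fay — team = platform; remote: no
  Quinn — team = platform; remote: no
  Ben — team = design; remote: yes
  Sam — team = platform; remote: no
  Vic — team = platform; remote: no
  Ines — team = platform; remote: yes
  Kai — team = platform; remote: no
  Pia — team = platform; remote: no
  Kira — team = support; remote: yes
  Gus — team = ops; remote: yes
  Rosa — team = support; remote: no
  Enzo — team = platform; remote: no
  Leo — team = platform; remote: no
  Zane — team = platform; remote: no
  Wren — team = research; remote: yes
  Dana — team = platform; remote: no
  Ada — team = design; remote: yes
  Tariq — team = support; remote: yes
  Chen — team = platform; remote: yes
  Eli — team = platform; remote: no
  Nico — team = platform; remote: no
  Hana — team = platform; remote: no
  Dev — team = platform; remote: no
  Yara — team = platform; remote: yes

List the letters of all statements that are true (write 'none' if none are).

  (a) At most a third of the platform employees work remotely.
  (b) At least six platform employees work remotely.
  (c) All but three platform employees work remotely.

(a)

|A| = 17, |A ∩ B| = 3, |A ∖ B| = 14.
(a) |A ∩ B| / |A| ≤ 1/3: holds.
(b) |A ∩ B| ≥ 6: fails.
(c) |A ∖ B| = 3: fails.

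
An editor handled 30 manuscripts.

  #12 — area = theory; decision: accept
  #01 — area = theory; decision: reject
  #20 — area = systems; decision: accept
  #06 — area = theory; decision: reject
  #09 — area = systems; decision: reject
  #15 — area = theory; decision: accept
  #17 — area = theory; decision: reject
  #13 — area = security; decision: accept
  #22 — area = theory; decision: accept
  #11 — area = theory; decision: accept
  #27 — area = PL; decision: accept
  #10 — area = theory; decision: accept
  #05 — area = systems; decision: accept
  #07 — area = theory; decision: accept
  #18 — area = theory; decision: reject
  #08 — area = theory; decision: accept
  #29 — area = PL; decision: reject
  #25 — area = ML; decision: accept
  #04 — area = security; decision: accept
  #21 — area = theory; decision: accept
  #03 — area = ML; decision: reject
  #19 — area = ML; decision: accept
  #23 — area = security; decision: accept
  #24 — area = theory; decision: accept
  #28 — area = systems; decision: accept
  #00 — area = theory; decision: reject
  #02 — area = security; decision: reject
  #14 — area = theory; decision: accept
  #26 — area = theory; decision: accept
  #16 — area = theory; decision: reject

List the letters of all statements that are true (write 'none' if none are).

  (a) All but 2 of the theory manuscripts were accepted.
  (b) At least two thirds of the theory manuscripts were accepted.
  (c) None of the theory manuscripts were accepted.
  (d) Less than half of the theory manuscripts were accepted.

|A| = 17, |A ∩ B| = 11, |A ∖ B| = 6.
(a) |A ∖ B| = 2: fails.
(b) |A ∩ B| / |A| ≥ 2/3: fails.
(c) A ∩ B = ∅ (|A ∩ B| = 0): fails.
(d) |A ∩ B| < |A ∖ B|: fails.

none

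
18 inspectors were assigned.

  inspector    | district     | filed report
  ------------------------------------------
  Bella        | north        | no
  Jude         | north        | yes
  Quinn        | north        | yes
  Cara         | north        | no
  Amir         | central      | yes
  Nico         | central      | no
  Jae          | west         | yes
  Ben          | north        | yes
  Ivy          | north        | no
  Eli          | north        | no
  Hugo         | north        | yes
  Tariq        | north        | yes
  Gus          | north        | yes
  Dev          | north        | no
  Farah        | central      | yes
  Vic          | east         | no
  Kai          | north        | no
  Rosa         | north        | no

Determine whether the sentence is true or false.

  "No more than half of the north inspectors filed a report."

True

The determiner here denotes the relation: |A ∩ B| ≤ |A ∖ B|.
A (the restrictor) = {Bella, Jude, Quinn, Cara, Ben, Ivy, Eli, Hugo, Tariq, Gus, Dev, Kai, Rosa}, |A| = 13.
A ∩ B = {Jude, Quinn, Ben, Hugo, Tariq, Gus}, so |A ∩ B| = 6.
A ∖ B = {Bella, Cara, Ivy, Eli, Dev, Kai, Rosa}, so |A ∖ B| = 7.
6 < 7, so the statement is true.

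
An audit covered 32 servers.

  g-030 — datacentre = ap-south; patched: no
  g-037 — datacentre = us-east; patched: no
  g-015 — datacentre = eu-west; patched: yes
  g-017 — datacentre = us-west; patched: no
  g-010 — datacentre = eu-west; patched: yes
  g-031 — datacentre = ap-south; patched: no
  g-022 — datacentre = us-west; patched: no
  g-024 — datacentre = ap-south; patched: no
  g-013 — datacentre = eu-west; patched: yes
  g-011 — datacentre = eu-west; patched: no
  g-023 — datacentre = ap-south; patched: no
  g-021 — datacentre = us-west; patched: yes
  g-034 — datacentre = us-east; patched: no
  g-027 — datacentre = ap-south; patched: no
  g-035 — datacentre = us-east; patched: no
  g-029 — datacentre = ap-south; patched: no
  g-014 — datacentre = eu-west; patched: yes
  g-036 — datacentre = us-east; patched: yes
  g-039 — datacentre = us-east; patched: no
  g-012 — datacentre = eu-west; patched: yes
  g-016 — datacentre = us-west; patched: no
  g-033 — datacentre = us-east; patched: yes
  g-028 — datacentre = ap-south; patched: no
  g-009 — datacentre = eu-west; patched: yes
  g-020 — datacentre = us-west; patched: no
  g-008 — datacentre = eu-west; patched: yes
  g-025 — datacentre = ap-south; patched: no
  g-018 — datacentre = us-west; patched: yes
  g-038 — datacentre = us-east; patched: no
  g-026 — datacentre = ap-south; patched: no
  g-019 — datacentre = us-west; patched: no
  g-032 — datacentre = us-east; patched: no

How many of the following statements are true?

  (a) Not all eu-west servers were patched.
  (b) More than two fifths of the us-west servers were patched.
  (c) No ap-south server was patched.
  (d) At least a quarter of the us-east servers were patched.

3

(a) eu-west: |A| = 8, |A ∩ B| = 7; needs A ⊄ B (|A ∖ B| ≥ 1) — true.
(b) us-west: |A| = 7, |A ∩ B| = 2; needs |A ∩ B| / |A| > 2/5 — false.
(c) ap-south: |A| = 9, |A ∩ B| = 0; needs A ∩ B = ∅ (|A ∩ B| = 0) — true.
(d) us-east: |A| = 8, |A ∩ B| = 2; needs |A ∩ B| / |A| ≥ 1/4 — true.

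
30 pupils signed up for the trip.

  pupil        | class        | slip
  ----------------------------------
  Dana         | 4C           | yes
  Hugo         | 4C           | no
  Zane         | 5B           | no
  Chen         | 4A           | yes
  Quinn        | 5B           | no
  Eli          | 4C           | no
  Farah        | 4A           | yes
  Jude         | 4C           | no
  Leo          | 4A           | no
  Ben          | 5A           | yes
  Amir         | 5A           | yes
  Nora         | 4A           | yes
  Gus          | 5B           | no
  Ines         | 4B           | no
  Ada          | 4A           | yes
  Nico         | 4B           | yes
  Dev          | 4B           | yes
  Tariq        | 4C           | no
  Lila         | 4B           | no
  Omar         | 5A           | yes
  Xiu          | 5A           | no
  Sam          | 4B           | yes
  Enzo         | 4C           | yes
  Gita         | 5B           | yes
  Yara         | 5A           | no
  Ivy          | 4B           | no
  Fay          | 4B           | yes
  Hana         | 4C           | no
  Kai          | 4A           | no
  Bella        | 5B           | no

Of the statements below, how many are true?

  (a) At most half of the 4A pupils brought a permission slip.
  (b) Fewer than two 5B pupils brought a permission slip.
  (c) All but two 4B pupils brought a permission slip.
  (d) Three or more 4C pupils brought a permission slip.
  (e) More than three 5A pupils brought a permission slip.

1

(a) 4A: |A| = 6, |A ∩ B| = 4; needs |A ∩ B| ≤ |A ∖ B| — false.
(b) 5B: |A| = 5, |A ∩ B| = 1; needs |A ∩ B| < 2 — true.
(c) 4B: |A| = 7, |A ∩ B| = 4; needs |A ∖ B| = 2 — false.
(d) 4C: |A| = 7, |A ∩ B| = 2; needs |A ∩ B| ≥ 3 — false.
(e) 5A: |A| = 5, |A ∩ B| = 3; needs |A ∩ B| > 3 — false.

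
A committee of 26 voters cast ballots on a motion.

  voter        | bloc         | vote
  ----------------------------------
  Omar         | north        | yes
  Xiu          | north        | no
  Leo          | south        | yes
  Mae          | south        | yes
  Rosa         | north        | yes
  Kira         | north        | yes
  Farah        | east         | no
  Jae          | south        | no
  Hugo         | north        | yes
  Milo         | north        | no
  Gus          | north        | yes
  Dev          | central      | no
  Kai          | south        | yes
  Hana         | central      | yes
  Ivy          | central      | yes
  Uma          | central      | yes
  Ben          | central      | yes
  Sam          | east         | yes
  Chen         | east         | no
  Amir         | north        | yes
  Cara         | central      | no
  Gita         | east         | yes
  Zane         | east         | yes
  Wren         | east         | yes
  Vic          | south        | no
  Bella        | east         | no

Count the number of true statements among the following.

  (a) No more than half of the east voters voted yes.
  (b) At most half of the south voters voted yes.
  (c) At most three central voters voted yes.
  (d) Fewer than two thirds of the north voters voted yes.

0

(a) east: |A| = 7, |A ∩ B| = 4; needs |A ∩ B| ≤ |A ∖ B| — false.
(b) south: |A| = 5, |A ∩ B| = 3; needs |A ∩ B| ≤ |A ∖ B| — false.
(c) central: |A| = 6, |A ∩ B| = 4; needs |A ∩ B| ≤ 3 — false.
(d) north: |A| = 8, |A ∩ B| = 6; needs |A ∩ B| / |A| < 2/3 — false.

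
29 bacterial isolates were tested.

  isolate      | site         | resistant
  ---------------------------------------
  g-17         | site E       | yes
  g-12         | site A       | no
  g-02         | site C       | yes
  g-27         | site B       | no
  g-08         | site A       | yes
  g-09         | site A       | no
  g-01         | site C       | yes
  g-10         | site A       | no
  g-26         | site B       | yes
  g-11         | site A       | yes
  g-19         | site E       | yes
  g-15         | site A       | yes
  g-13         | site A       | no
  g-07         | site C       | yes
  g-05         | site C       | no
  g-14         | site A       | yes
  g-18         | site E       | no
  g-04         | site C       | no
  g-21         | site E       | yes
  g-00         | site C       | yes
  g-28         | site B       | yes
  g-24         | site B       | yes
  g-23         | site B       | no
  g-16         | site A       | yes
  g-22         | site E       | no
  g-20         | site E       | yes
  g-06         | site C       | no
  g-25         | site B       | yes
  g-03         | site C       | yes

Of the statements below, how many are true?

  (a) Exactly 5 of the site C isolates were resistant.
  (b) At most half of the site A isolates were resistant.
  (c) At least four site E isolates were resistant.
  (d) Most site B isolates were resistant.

(a) site C: |A| = 8, |A ∩ B| = 5; needs |A ∩ B| = 5 — true.
(b) site A: |A| = 9, |A ∩ B| = 5; needs |A ∩ B| ≤ |A ∖ B| — false.
(c) site E: |A| = 6, |A ∩ B| = 4; needs |A ∩ B| ≥ 4 — true.
(d) site B: |A| = 6, |A ∩ B| = 4; needs |A ∩ B| > |A ∖ B| — true.

3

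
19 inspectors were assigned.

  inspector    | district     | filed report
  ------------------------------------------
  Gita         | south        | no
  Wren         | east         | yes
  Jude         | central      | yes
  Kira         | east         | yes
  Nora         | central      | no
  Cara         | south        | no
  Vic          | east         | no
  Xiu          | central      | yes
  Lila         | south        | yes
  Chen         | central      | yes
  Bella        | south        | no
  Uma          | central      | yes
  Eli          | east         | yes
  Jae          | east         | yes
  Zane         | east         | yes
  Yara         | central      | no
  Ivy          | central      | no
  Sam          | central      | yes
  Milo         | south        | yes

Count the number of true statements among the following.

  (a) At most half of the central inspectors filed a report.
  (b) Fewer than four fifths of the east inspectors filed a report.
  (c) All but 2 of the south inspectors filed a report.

0

(a) central: |A| = 8, |A ∩ B| = 5; needs |A ∩ B| ≤ |A ∖ B| — false.
(b) east: |A| = 6, |A ∩ B| = 5; needs |A ∩ B| / |A| < 4/5 — false.
(c) south: |A| = 5, |A ∩ B| = 2; needs |A ∖ B| = 2 — false.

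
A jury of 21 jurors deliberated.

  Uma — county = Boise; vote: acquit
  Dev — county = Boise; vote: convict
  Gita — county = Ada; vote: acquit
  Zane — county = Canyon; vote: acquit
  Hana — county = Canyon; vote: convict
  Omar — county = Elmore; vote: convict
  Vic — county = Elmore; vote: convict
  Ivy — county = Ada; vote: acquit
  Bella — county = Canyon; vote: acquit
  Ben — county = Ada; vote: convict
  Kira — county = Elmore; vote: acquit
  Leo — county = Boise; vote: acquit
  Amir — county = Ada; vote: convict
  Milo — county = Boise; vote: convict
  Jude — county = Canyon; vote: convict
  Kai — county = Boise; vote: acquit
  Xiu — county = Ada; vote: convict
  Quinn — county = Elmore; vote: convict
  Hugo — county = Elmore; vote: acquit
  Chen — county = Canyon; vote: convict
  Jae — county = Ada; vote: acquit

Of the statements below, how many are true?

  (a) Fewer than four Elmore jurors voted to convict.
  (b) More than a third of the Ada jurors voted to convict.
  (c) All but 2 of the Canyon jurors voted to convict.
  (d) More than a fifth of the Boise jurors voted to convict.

(a) Elmore: |A| = 5, |A ∩ B| = 3; needs |A ∩ B| < 4 — true.
(b) Ada: |A| = 6, |A ∩ B| = 3; needs |A ∩ B| / |A| > 1/3 — true.
(c) Canyon: |A| = 5, |A ∩ B| = 3; needs |A ∖ B| = 2 — true.
(d) Boise: |A| = 5, |A ∩ B| = 2; needs |A ∩ B| / |A| > 1/5 — true.

4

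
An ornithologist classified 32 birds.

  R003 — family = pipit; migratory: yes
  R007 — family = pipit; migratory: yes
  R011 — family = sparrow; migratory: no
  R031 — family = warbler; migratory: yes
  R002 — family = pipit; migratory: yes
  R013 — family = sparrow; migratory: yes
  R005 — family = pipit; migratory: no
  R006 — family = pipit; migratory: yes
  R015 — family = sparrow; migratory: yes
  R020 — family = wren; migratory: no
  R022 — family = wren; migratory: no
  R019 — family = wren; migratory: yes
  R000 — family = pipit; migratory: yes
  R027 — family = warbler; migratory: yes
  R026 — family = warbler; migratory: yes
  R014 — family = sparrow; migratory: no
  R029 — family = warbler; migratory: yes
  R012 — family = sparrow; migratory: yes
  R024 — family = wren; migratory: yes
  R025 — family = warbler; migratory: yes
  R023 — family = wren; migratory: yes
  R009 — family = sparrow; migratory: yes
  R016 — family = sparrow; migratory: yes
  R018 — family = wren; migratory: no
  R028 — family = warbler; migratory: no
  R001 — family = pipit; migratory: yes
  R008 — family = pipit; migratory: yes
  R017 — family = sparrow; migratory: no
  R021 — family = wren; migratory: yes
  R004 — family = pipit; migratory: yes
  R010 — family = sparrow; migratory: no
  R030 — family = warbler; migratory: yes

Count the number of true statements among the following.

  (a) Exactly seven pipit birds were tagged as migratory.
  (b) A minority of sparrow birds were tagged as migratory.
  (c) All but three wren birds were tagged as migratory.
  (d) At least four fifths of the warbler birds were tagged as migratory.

2

(a) pipit: |A| = 9, |A ∩ B| = 8; needs |A ∩ B| = 7 — false.
(b) sparrow: |A| = 9, |A ∩ B| = 5; needs |A ∩ B| < |A ∖ B| — false.
(c) wren: |A| = 7, |A ∩ B| = 4; needs |A ∖ B| = 3 — true.
(d) warbler: |A| = 7, |A ∩ B| = 6; needs |A ∩ B| / |A| ≥ 4/5 — true.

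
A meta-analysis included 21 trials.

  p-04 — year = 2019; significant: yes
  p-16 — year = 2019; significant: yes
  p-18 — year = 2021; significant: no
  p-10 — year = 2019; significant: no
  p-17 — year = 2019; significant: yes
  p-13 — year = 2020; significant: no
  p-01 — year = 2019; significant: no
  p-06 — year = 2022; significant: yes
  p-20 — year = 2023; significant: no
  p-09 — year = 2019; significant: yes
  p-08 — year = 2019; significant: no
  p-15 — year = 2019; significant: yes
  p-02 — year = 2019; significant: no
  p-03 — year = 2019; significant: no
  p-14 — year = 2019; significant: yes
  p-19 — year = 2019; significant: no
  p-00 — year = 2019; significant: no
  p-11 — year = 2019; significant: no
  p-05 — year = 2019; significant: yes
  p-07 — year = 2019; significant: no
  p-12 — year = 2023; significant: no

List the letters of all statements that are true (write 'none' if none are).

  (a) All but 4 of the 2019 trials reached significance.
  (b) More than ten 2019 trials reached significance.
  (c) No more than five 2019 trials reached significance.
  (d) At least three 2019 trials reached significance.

|A| = 16, |A ∩ B| = 7, |A ∖ B| = 9.
(a) |A ∖ B| = 4: fails.
(b) |A ∩ B| > 10: fails.
(c) |A ∩ B| ≤ 5: fails.
(d) |A ∩ B| ≥ 3: holds.

(d)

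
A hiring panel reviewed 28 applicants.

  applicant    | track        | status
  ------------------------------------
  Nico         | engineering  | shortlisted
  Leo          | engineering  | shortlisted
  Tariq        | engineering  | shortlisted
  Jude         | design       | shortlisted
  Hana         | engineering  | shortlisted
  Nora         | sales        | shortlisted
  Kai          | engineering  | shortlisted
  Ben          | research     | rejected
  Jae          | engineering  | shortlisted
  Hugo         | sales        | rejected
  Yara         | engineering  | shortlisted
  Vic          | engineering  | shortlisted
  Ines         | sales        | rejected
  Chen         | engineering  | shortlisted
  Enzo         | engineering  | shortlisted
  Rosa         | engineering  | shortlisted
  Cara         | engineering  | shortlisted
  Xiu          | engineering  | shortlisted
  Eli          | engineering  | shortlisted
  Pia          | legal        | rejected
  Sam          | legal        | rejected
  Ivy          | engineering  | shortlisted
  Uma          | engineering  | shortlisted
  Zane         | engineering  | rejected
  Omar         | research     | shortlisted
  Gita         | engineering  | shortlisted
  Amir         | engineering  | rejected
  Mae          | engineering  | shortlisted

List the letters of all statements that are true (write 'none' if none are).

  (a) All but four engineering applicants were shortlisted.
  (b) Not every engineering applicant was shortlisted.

(b)

|A| = 20, |A ∩ B| = 18, |A ∖ B| = 2.
(a) |A ∖ B| = 4: fails.
(b) A ⊄ B (|A ∖ B| ≥ 1): holds.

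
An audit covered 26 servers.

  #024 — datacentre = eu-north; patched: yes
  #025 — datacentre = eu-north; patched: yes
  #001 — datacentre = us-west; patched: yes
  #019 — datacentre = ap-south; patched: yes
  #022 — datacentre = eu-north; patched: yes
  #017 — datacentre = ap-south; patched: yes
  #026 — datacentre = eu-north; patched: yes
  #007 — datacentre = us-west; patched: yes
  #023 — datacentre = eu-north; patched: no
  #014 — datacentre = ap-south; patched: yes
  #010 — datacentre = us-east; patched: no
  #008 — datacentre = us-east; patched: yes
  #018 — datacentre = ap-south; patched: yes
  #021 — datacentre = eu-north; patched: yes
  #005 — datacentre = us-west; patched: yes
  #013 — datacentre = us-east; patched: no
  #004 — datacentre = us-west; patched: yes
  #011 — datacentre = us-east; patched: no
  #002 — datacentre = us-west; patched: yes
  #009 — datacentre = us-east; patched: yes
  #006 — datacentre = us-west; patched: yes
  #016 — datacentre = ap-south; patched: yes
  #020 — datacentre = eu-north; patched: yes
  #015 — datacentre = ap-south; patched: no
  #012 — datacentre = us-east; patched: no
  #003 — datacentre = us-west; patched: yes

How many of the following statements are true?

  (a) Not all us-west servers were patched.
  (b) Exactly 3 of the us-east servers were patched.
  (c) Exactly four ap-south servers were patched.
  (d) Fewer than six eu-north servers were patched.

0

(a) us-west: |A| = 7, |A ∩ B| = 7; needs A ⊄ B (|A ∖ B| ≥ 1) — false.
(b) us-east: |A| = 6, |A ∩ B| = 2; needs |A ∩ B| = 3 — false.
(c) ap-south: |A| = 6, |A ∩ B| = 5; needs |A ∩ B| = 4 — false.
(d) eu-north: |A| = 7, |A ∩ B| = 6; needs |A ∩ B| < 6 — false.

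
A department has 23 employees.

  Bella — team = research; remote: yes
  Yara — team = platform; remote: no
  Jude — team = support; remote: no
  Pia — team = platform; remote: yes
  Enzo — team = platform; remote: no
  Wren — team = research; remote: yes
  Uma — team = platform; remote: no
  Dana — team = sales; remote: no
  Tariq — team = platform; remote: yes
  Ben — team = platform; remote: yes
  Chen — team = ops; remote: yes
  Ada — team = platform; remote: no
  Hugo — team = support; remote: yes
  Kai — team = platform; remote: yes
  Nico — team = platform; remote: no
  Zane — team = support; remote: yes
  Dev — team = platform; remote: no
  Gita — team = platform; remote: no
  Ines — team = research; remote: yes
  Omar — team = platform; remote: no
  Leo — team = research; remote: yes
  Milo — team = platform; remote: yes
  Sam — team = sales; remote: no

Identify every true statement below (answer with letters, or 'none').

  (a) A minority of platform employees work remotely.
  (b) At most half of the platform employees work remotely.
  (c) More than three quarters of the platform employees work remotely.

|A| = 13, |A ∩ B| = 5, |A ∖ B| = 8.
(a) |A ∩ B| < |A ∖ B|: holds.
(b) |A ∩ B| ≤ |A ∖ B|: holds.
(c) |A ∩ B| / |A| > 3/4: fails.

(a), (b)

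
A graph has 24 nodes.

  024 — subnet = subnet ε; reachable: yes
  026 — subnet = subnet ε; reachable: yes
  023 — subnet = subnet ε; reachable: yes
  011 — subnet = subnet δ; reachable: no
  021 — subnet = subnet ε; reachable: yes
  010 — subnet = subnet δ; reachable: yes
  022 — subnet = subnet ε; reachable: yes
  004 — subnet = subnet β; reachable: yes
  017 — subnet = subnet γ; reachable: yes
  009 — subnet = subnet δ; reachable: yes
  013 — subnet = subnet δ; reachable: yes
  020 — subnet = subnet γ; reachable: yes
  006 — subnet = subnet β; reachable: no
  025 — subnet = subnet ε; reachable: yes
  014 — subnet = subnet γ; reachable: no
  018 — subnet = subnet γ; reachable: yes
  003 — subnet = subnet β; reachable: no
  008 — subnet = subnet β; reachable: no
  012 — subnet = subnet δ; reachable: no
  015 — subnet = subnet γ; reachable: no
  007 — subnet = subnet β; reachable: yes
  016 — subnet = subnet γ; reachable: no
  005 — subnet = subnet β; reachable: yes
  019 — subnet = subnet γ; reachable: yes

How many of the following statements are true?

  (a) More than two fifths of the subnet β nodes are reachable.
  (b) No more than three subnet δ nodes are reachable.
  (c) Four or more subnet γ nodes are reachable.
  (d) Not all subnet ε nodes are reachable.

(a) subnet β: |A| = 6, |A ∩ B| = 3; needs |A ∩ B| / |A| > 2/5 — true.
(b) subnet δ: |A| = 5, |A ∩ B| = 3; needs |A ∩ B| ≤ 3 — true.
(c) subnet γ: |A| = 7, |A ∩ B| = 4; needs |A ∩ B| ≥ 4 — true.
(d) subnet ε: |A| = 6, |A ∩ B| = 6; needs A ⊄ B (|A ∖ B| ≥ 1) — false.

3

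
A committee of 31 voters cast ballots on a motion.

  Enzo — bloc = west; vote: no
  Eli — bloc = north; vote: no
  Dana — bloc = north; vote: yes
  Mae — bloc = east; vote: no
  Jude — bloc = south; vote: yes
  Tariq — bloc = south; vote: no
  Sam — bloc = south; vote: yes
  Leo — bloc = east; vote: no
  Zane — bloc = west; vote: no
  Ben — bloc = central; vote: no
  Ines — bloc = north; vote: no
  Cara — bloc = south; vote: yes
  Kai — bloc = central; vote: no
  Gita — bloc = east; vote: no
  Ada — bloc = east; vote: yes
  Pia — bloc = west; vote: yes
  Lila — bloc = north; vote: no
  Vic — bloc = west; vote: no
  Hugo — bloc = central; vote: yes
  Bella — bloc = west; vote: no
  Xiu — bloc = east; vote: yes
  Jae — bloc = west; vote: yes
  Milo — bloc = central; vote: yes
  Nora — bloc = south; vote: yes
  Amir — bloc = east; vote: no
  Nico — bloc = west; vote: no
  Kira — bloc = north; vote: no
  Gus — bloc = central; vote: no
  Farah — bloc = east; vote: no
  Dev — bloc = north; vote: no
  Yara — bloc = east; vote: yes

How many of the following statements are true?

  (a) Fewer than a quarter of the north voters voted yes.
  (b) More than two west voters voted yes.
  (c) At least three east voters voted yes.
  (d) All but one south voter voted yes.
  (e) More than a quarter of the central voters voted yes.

(a) north: |A| = 6, |A ∩ B| = 1; needs |A ∩ B| / |A| < 1/4 — true.
(b) west: |A| = 7, |A ∩ B| = 2; needs |A ∩ B| > 2 — false.
(c) east: |A| = 8, |A ∩ B| = 3; needs |A ∩ B| ≥ 3 — true.
(d) south: |A| = 5, |A ∩ B| = 4; needs |A ∖ B| = 1 — true.
(e) central: |A| = 5, |A ∩ B| = 2; needs |A ∩ B| / |A| > 1/4 — true.

4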